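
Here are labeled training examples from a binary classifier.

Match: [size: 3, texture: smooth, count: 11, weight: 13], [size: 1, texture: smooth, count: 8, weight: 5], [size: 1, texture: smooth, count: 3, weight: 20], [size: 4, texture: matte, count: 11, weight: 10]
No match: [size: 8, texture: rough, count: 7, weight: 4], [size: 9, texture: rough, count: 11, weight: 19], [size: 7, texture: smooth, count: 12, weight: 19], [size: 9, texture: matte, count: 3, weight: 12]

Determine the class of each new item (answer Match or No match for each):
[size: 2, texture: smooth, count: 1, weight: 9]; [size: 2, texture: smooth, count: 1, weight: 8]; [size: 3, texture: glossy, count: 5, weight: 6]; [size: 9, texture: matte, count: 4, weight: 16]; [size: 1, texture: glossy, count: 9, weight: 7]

Match, Match, Match, No match, Match

Rule: size ≤ 4. This holds for each 'Match' example and fails for each 'No match' one.
[size: 2, texture: smooth, count: 1, weight: 9]: size = 2 — fits, so Match.
[size: 2, texture: smooth, count: 1, weight: 8]: size = 2 — fits, so Match.
[size: 3, texture: glossy, count: 5, weight: 6]: size = 3 — fits, so Match.
[size: 9, texture: matte, count: 4, weight: 16]: size = 9 — lacks this property, so No match.
[size: 1, texture: glossy, count: 9, weight: 7]: size = 1 — fits, so Match.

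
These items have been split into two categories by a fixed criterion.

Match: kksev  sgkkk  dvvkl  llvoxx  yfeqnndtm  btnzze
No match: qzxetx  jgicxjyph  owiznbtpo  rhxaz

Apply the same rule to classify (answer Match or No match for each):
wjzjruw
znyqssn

One predicate separates the groups cleanly: has a double letter.
wjzjruw: no doubled letter, doesn't qualify → No match.
znyqssn: 'ss' doubled, fits → Match.

No match, Match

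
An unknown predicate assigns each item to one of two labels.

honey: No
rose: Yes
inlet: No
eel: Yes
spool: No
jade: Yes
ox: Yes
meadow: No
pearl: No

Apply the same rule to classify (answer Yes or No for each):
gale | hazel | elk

Yes, No, Yes

The pattern is that an item is 'Yes' exactly when: length ≤ 4.
gale: length 4 — has this property, so Yes.
hazel: length 5 — fails this test, so No.
elk: length 3 — has this property, so Yes.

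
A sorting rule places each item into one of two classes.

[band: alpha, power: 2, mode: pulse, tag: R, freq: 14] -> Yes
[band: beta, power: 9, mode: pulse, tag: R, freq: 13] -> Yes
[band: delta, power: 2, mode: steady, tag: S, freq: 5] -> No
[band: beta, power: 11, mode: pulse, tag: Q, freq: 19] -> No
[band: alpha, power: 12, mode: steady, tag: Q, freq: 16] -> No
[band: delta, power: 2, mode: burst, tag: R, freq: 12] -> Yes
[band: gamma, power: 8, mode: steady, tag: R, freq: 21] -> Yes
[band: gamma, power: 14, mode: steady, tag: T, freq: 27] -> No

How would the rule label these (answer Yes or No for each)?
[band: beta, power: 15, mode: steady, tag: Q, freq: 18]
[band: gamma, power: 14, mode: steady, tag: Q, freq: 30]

No, No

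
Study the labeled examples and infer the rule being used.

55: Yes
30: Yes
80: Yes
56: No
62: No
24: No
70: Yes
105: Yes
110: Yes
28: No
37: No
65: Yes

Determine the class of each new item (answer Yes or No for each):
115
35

Yes, Yes

Every 'Yes' example satisfies: multiple of 5. None of the 'No' examples do.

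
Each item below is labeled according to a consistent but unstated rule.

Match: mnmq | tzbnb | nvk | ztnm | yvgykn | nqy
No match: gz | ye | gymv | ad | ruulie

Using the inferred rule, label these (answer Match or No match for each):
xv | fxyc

No match, No match

The rule appears to be: contains 'n'.
xv — no 'n', hence No match. fxyc — no 'n', hence No match.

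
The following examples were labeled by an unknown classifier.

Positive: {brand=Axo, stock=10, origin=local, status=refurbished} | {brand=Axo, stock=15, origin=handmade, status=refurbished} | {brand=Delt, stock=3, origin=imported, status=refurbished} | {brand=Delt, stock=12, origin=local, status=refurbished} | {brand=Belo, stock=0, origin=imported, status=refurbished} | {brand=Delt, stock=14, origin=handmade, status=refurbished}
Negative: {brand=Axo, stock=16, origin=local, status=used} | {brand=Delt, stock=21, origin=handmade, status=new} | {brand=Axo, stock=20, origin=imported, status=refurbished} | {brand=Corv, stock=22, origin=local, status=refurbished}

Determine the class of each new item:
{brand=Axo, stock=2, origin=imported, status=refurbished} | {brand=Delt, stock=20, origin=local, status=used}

Positive, Negative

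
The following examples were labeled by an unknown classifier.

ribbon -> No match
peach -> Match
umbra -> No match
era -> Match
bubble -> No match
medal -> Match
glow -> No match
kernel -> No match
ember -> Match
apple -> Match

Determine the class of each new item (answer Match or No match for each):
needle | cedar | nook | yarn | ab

The pattern is that an item is 'Match' exactly when: odd length AND contains 'e'.
needle: No match (length 6, has 'e'). cedar: Match (length 5, has 'e'). nook: No match (length 4, no 'e'). yarn: No match (length 4, no 'e'). ab: No match (length 2, no 'e').

No match, Match, No match, No match, No match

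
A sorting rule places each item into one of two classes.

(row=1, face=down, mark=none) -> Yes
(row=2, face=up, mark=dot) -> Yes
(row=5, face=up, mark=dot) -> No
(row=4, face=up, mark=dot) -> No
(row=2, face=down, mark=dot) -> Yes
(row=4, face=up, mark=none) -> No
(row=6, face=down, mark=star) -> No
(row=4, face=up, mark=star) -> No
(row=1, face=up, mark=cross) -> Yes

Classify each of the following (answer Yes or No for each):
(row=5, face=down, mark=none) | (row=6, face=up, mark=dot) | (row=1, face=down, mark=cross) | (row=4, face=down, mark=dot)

No, No, Yes, No

Every 'Yes' example satisfies: row ≤ 2. None of the 'No' examples do.
(row=5, face=down, mark=none): row = 5 — lacks this property, so No.
(row=6, face=up, mark=dot): row = 6 — lacks this property, so No.
(row=1, face=down, mark=cross): row = 1 — qualifies, so Yes.
(row=4, face=down, mark=dot): row = 4 — lacks this property, so No.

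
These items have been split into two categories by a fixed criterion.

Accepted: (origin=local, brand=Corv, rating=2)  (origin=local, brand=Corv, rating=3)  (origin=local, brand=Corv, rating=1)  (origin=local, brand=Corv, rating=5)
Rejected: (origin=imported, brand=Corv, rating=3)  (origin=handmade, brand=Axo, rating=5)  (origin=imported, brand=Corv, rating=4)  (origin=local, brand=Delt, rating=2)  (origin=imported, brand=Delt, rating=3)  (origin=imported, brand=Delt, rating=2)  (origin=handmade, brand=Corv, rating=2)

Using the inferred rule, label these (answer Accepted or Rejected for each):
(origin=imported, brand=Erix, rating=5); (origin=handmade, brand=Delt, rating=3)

The classifier is using: brand is Corv AND origin is local.
(origin=imported, brand=Erix, rating=5): brand is Erix, origin is imported, doesn't match → Rejected. (origin=handmade, brand=Delt, rating=3): brand is Delt, origin is handmade, doesn't match → Rejected.

Rejected, Rejected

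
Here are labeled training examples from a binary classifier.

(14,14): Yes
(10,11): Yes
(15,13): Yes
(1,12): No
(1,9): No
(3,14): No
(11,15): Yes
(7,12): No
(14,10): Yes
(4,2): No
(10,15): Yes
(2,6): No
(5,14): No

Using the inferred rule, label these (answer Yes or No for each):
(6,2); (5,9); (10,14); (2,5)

No, No, Yes, No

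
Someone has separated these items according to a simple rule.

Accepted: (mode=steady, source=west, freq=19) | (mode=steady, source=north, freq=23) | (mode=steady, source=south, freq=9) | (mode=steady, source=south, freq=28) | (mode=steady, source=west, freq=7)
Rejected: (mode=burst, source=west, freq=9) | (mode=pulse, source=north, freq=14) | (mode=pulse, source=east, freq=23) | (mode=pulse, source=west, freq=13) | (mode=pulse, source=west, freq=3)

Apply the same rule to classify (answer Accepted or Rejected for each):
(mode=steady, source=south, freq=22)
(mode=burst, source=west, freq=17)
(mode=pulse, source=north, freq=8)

Accepted, Rejected, Rejected

One predicate separates the groups cleanly: mode is steady.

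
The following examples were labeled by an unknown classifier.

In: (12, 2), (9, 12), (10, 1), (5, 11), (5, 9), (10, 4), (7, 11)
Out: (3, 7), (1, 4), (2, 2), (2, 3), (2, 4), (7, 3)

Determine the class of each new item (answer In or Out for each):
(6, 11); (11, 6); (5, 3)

All 'In' examples share one property — sum ≥ 11 — and every 'Out' example lacks it.

In, In, Out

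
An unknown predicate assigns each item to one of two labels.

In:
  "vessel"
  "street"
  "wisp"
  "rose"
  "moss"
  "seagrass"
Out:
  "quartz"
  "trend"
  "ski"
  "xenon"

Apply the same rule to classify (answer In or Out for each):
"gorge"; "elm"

The pattern is that an item is 'In' exactly when: even length AND contains 's'.

Out, Out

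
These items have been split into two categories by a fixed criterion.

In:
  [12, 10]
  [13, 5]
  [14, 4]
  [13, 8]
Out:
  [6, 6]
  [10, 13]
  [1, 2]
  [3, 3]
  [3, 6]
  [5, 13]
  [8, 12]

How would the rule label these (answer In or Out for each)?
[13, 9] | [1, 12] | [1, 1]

In, Out, Out

Rule: first > second. This holds for each 'In' example and fails for each 'Out' one.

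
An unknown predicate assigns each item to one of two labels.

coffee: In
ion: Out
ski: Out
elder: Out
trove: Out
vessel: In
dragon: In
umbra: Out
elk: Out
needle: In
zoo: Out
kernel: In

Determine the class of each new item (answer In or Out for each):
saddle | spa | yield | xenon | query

In, Out, Out, Out, Out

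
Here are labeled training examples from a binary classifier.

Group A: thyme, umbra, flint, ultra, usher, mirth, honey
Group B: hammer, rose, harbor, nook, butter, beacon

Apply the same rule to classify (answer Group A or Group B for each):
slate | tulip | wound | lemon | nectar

Group A, Group A, Group A, Group A, Group B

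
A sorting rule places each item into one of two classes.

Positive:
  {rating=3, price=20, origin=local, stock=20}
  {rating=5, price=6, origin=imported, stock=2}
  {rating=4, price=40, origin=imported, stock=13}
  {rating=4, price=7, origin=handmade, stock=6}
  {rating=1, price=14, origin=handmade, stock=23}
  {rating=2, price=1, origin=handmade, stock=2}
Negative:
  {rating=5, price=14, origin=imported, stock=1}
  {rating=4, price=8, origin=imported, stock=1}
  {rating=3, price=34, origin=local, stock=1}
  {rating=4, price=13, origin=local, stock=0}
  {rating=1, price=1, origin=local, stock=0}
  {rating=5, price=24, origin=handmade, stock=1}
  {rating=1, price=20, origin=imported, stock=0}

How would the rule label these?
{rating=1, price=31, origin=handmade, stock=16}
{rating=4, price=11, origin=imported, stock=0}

Positive, Negative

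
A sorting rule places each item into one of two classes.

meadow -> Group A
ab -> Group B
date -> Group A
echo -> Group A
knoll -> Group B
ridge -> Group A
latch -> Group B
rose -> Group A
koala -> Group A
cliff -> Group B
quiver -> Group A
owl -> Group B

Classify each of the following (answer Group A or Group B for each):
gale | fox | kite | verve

Rule: has ≥ 2 vowels. This holds for each 'Group A' example and fails for each 'Group B' one.
gale: Group A (2 vowels).
fox: Group B (1 vowel).
kite: Group A (2 vowels).
verve: Group A (2 vowels).

Group A, Group B, Group A, Group A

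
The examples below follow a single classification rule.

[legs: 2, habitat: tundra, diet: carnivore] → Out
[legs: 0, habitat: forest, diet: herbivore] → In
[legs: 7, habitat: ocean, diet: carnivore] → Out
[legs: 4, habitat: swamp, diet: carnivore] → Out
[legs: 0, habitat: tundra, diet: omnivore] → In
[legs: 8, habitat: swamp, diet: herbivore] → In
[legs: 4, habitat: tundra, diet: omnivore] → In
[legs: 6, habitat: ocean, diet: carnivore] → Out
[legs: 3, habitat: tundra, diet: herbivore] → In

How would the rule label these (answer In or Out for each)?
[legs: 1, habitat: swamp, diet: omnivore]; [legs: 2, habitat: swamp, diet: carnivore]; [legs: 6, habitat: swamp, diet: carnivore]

In, Out, Out

'In' ⟺ diet is not carnivore.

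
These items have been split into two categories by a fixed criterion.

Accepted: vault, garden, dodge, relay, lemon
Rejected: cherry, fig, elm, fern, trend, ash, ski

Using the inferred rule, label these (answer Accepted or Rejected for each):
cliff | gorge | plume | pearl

All 'Accepted' examples share one property — has ≥ 2 vowels — and every 'Rejected' example lacks it.

Rejected, Accepted, Accepted, Accepted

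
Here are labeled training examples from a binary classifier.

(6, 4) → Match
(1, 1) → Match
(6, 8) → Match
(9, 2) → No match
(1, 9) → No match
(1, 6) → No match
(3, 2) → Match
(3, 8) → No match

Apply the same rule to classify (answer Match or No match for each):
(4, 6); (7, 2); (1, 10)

Match, No match, No match

Rule: |first − second| ≤ 2. This holds for each 'Match' example and fails for each 'No match' one.
(4, 6): |4−6| = 2 — meets the rule, so Match.
(7, 2): |7−2| = 5 — doesn't qualify, so No match.
(1, 10): |1−10| = 9 — doesn't qualify, so No match.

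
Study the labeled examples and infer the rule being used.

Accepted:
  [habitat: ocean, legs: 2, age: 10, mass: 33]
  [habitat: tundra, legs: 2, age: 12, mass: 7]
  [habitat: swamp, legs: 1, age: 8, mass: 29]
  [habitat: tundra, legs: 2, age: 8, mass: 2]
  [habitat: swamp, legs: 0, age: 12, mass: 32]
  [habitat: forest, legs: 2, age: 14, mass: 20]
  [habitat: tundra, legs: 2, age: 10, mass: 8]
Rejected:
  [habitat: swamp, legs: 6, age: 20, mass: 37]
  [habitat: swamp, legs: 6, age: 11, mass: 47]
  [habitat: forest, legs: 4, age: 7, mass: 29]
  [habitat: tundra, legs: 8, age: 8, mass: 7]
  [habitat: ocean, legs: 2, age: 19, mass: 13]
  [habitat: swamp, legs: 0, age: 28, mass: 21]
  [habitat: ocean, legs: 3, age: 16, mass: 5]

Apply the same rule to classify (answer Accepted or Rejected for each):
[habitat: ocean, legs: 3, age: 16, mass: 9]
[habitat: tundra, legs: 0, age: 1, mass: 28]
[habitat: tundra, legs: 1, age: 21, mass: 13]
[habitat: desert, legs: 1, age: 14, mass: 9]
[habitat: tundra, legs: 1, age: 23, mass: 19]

The simplest hypothesis consistent with all the labels is: legs ≤ 2 AND age ≤ 14.
[habitat: ocean, legs: 3, age: 16, mass: 9]: legs = 3, age = 16 — does not pass, so Rejected. [habitat: tundra, legs: 0, age: 1, mass: 28]: legs = 0, age = 1 — matches, so Accepted. [habitat: tundra, legs: 1, age: 21, mass: 13]: legs = 1, age = 21 — does not pass, so Rejected. [habitat: desert, legs: 1, age: 14, mass: 9]: legs = 1, age = 14 — matches, so Accepted. [habitat: tundra, legs: 1, age: 23, mass: 19]: legs = 1, age = 23 — does not pass, so Rejected.

Rejected, Accepted, Rejected, Accepted, Rejected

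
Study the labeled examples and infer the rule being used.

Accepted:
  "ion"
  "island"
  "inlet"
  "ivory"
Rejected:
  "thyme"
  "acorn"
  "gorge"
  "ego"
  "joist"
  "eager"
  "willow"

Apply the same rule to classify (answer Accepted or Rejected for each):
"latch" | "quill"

The pattern is that an item is 'Accepted' exactly when: starts with 'i'.

Rejected, Rejected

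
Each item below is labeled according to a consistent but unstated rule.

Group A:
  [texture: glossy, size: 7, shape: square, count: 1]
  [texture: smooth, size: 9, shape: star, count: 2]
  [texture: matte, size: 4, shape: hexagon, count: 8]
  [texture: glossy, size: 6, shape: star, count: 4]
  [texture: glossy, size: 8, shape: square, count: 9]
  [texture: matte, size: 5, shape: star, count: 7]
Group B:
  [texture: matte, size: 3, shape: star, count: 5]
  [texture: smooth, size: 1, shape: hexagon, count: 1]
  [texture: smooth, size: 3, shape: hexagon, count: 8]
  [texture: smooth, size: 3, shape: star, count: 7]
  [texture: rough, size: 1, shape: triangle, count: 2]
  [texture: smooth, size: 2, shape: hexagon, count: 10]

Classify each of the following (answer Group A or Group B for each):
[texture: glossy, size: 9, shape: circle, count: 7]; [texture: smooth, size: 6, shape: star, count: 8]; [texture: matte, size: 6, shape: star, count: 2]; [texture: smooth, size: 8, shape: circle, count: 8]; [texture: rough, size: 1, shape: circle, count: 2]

Every 'Group A' example satisfies: size ≥ 4. None of the 'Group B' examples do.
Group A: [texture: glossy, size: 9, shape: circle, count: 7], since size = 9. Group A: [texture: smooth, size: 6, shape: star, count: 8], since size = 6. Group A: [texture: matte, size: 6, shape: star, count: 2], since size = 6. Group A: [texture: smooth, size: 8, shape: circle, count: 8], since size = 8. Group B: [texture: rough, size: 1, shape: circle, count: 2], since size = 1.

Group A, Group A, Group A, Group A, Group B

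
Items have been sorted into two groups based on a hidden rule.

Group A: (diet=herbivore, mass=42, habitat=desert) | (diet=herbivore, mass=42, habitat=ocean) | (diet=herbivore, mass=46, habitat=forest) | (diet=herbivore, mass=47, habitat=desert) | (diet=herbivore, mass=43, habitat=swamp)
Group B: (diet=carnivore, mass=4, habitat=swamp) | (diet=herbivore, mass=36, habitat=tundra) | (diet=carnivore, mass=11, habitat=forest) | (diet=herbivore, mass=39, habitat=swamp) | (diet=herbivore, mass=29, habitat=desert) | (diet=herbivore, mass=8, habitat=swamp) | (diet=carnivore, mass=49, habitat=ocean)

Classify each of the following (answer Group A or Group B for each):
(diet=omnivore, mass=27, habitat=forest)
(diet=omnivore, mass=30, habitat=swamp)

'Group A' ⟺ diet is herbivore AND mass ≥ 42.
(diet=omnivore, mass=27, habitat=forest) → diet is omnivore, mass = 27 → Group B. (diet=omnivore, mass=30, habitat=swamp) → diet is omnivore, mass = 30 → Group B.

Group B, Group B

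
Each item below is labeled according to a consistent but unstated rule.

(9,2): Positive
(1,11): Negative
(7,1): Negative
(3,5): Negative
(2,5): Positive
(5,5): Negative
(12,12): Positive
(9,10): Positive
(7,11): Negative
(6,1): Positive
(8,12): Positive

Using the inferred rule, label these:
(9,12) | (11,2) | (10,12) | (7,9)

Positive, Positive, Positive, Negative

Checking candidate rules against both groups, what survives is: product is even.
(9,12): Positive (9·12 = 108).
(11,2): Positive (11·2 = 22).
(10,12): Positive (10·12 = 120).
(7,9): Negative (7·9 = 63).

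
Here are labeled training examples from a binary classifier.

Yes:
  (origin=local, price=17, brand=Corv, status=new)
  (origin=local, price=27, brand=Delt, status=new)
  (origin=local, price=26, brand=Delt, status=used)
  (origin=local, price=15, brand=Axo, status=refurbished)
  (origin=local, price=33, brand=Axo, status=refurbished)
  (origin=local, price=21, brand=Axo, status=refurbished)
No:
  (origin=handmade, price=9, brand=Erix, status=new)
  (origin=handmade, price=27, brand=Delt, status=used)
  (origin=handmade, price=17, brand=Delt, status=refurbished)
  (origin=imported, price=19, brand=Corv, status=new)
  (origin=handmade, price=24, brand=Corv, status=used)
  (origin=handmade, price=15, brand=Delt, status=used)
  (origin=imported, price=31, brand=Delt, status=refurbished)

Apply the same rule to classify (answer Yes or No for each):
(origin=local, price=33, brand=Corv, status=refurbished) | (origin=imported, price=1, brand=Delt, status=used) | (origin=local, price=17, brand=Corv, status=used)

Yes, No, Yes

The common property of the 'Yes' items is: origin is local. No 'No' item has it.
(origin=local, price=33, brand=Corv, status=refurbished): origin is local, fits → Yes.
(origin=imported, price=1, brand=Delt, status=used): origin is imported, doesn't match → No.
(origin=local, price=17, brand=Corv, status=used): origin is local, fits → Yes.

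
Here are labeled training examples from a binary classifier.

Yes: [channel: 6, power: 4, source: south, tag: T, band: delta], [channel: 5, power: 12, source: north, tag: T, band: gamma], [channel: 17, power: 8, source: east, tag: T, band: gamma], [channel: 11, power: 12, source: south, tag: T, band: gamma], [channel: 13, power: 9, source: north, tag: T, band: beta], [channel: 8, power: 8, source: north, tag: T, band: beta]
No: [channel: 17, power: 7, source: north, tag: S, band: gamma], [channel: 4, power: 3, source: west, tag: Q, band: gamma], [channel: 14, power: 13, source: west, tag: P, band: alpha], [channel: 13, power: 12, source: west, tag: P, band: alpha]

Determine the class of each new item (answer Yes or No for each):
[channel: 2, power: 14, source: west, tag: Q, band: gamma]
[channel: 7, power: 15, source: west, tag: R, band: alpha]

One predicate separates the groups cleanly: tag is T.
No: [channel: 2, power: 14, source: west, tag: Q, band: gamma], since tag is Q.
No: [channel: 7, power: 15, source: west, tag: R, band: alpha], since tag is R.

No, No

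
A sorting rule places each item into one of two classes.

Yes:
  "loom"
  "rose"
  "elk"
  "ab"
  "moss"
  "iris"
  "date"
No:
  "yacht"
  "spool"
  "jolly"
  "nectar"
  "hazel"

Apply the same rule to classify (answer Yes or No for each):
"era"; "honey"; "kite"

Yes, No, Yes

The pattern is that an item is 'Yes' exactly when: length ≤ 4.
Yes: "era", since length 3.
No: "honey", since length 5.
Yes: "kite", since length 4.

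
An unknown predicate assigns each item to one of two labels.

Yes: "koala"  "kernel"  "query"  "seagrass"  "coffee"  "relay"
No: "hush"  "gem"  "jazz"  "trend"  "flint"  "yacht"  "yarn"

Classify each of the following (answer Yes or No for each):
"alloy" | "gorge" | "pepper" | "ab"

Yes, Yes, Yes, No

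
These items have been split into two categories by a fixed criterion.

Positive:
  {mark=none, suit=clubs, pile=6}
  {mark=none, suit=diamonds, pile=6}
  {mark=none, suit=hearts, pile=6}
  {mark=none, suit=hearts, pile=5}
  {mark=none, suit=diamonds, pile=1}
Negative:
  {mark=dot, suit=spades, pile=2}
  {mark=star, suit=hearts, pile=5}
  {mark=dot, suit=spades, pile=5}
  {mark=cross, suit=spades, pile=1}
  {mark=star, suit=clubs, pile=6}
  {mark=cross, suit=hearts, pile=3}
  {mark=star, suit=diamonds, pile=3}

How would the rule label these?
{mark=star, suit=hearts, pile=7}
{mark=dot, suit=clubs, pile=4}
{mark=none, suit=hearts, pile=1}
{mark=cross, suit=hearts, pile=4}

Negative, Negative, Positive, Negative

One predicate separates the groups cleanly: mark is none.
{mark=star, suit=hearts, pile=7} → mark is star → Negative.
{mark=dot, suit=clubs, pile=4} → mark is dot → Negative.
{mark=none, suit=hearts, pile=1} → mark is none → Positive.
{mark=cross, suit=hearts, pile=4} → mark is cross → Negative.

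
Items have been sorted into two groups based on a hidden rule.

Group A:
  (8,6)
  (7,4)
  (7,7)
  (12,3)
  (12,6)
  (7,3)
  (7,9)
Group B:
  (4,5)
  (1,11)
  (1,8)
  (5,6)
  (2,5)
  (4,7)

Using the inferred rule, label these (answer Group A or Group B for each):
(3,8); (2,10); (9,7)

Group B, Group B, Group A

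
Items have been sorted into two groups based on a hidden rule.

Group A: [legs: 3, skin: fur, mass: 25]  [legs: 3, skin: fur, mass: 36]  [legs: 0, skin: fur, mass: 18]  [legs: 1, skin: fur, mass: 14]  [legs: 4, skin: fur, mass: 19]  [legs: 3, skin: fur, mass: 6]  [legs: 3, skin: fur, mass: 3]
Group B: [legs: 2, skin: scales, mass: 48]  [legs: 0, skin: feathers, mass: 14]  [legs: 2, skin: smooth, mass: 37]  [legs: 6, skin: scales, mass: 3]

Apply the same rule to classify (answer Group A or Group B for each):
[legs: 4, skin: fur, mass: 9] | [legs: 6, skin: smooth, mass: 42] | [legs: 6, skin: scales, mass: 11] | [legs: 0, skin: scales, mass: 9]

The simplest hypothesis consistent with all the labels is: skin is fur.

Group A, Group B, Group B, Group B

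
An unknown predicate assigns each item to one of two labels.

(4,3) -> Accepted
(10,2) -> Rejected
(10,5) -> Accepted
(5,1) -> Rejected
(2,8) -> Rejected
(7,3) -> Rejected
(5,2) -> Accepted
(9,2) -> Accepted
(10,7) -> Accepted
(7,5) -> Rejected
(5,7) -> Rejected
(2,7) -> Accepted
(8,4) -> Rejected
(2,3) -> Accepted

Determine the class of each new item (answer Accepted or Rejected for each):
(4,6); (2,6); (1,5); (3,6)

Rejected, Rejected, Rejected, Accepted

The classifier is using: sum is odd.
(4,6): Rejected (4+6 = 10).
(2,6): Rejected (2+6 = 8).
(1,5): Rejected (1+5 = 6).
(3,6): Accepted (3+6 = 9).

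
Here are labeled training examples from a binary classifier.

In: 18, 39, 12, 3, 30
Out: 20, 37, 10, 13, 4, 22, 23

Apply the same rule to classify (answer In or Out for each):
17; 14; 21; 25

A rule that fits every label: multiple of 3 — true of each 'In' example, false of each 'Out' one.
17: 17 = 3·5 + 2, fails the rule → Out. 14: 14 = 3·4 + 2, fails the rule → Out. 21: 21 = 3·7, has this property → In. 25: 25 = 3·8 + 1, fails the rule → Out.

Out, Out, In, Out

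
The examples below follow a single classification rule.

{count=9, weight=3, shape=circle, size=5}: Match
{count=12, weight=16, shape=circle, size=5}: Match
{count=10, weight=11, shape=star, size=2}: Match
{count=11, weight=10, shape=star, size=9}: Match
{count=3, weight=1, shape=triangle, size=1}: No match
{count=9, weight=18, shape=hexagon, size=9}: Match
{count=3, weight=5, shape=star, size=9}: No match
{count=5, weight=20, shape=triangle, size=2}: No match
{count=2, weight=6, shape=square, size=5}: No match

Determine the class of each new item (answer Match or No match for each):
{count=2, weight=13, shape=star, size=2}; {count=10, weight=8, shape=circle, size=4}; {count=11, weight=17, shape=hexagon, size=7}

No match, Match, Match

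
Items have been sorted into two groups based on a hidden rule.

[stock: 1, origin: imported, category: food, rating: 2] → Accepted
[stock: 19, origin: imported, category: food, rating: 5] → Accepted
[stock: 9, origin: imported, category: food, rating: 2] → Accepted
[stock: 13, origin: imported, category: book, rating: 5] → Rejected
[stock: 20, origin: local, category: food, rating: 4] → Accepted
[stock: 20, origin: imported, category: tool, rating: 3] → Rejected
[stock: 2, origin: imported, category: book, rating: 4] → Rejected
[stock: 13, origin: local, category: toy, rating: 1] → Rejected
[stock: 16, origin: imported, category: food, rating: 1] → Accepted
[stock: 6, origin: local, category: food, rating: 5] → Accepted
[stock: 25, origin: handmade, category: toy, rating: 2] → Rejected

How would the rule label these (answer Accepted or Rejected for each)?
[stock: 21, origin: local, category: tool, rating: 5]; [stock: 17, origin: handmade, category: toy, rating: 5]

The pattern is that an item is 'Accepted' exactly when: category is food.
[stock: 21, origin: local, category: tool, rating: 5] → category is tool → Rejected.
[stock: 17, origin: handmade, category: toy, rating: 5] → category is toy → Rejected.

Rejected, Rejected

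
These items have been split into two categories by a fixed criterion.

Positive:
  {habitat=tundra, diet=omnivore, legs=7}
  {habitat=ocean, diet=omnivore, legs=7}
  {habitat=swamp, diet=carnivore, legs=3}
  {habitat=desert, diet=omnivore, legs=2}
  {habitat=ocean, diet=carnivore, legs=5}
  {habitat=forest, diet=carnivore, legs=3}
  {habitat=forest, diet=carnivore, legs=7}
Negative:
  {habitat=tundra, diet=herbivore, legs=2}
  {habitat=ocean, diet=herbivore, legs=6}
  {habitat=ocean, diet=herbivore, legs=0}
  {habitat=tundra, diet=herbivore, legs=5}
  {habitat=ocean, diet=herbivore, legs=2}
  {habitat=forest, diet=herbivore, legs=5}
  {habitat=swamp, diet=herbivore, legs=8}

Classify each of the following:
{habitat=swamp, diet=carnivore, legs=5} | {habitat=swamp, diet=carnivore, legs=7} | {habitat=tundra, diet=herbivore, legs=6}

Positive, Positive, Negative

The pattern is that an item is 'Positive' exactly when: diet is not herbivore.
{habitat=swamp, diet=carnivore, legs=5} → diet is carnivore → Positive. {habitat=swamp, diet=carnivore, legs=7} → diet is carnivore → Positive. {habitat=tundra, diet=herbivore, legs=6} → diet is herbivore → Negative.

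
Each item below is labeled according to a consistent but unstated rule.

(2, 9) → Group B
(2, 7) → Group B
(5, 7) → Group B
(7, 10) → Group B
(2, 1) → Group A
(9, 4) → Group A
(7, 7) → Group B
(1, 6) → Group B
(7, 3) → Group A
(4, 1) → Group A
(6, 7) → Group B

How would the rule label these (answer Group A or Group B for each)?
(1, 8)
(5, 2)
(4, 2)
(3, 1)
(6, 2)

Rule: first > second. This holds for each 'Group A' example and fails for each 'Group B' one.
(1, 8) → 1 < 8 → Group B. (5, 2) → 5 > 2 → Group A. (4, 2) → 4 > 2 → Group A. (3, 1) → 3 > 1 → Group A. (6, 2) → 6 > 2 → Group A.

Group B, Group A, Group A, Group A, Group A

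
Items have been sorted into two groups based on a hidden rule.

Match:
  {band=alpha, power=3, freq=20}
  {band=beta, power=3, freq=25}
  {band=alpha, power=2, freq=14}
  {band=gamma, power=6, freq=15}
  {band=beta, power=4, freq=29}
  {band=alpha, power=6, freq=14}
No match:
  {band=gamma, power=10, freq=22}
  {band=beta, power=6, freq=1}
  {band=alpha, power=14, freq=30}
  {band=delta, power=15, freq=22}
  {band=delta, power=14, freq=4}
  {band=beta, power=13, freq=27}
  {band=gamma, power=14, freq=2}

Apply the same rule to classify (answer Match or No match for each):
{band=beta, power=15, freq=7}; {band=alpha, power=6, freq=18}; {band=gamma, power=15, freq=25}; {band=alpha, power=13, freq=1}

No match, Match, No match, No match

Rule: freq ≥ 2 AND power ≤ 6. This holds for each 'Match' example and fails for each 'No match' one.
{band=beta, power=15, freq=7} — freq = 7, power = 15, hence No match. {band=alpha, power=6, freq=18} — freq = 18, power = 6, hence Match. {band=gamma, power=15, freq=25} — freq = 25, power = 15, hence No match. {band=alpha, power=13, freq=1} — freq = 1, power = 13, hence No match.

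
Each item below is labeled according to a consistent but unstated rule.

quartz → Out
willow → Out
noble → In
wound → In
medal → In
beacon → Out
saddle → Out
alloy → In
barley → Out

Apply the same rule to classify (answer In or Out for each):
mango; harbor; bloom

In, Out, In

The distinguishing property — odd length — holds for all the 'In' cases and none of the 'Out' cases.
mango: In (length 5). harbor: Out (length 6). bloom: In (length 5).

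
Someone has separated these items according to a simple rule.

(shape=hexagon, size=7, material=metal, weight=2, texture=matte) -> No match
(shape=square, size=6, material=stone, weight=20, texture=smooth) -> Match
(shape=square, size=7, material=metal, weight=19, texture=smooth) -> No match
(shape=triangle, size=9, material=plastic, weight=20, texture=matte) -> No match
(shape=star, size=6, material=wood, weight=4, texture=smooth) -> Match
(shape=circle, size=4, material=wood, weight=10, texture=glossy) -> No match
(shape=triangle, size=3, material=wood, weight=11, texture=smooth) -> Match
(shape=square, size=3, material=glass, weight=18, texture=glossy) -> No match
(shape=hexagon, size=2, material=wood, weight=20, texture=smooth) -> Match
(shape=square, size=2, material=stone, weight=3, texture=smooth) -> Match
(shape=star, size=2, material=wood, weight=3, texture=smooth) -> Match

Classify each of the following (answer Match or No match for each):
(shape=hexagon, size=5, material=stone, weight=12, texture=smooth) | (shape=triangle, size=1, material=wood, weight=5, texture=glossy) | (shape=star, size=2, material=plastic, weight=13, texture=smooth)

Match, No match, Match

Rule: texture is smooth AND size ≤ 6. This holds for each 'Match' example and fails for each 'No match' one.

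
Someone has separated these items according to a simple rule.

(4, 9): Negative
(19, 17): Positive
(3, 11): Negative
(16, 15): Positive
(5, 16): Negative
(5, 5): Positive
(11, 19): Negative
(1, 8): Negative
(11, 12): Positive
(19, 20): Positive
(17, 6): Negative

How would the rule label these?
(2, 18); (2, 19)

Negative, Negative

The classifier is using: |first − second| ≤ 2.
(2, 18): |2−18| = 16, does not fit → Negative.
(2, 19): |2−19| = 17, does not fit → Negative.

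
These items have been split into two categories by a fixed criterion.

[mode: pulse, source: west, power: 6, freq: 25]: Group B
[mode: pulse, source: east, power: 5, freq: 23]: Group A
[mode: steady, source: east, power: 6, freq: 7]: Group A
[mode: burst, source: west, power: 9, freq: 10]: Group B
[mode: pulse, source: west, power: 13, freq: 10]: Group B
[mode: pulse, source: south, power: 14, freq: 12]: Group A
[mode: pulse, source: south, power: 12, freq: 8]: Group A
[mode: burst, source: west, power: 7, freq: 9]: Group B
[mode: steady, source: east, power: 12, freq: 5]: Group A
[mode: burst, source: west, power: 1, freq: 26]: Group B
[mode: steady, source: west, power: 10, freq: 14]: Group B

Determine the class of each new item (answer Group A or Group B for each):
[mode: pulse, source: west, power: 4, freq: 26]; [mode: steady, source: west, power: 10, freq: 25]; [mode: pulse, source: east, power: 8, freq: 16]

Group B, Group B, Group A

One predicate separates the groups cleanly: source is not west.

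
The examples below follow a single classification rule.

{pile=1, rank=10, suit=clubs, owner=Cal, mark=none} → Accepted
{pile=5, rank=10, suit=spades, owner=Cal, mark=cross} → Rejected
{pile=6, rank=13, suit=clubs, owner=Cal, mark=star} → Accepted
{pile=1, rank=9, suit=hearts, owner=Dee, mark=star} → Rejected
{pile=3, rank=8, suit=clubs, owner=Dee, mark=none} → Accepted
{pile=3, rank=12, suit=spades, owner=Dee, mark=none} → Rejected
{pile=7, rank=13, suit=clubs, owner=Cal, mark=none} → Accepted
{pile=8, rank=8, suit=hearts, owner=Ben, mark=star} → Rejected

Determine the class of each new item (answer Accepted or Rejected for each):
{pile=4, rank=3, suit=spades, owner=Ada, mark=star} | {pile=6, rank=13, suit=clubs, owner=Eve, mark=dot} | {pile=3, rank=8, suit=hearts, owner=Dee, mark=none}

Rejected, Accepted, Rejected

The pattern is that an item is 'Accepted' exactly when: suit is clubs.
{pile=4, rank=3, suit=spades, owner=Ada, mark=star}: Rejected (suit is spades). {pile=6, rank=13, suit=clubs, owner=Eve, mark=dot}: Accepted (suit is clubs). {pile=3, rank=8, suit=hearts, owner=Dee, mark=none}: Rejected (suit is hearts).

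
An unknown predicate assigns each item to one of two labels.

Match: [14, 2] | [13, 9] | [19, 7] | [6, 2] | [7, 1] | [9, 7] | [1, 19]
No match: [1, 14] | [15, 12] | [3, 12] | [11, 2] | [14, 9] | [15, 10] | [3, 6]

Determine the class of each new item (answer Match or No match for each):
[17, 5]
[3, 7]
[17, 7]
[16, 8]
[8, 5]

Match, Match, Match, Match, No match

Looking at the examples, the only property every 'Match' case has and every 'No match' case lacks is: sum is even.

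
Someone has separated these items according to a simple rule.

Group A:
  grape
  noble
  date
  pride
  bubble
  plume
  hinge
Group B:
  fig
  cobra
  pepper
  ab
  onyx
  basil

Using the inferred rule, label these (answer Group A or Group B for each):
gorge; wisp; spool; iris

Rule: ends with 'e'. This holds for each 'Group A' example and fails for each 'Group B' one.

Group A, Group B, Group B, Group B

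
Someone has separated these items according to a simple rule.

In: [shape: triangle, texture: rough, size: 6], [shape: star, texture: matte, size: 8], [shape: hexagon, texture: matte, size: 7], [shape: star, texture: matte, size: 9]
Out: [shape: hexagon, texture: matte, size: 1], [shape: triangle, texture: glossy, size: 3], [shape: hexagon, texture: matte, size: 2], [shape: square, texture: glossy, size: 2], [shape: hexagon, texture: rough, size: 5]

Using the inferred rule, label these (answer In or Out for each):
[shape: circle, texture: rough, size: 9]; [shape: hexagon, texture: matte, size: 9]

One predicate separates the groups cleanly: size ≥ 6.

In, In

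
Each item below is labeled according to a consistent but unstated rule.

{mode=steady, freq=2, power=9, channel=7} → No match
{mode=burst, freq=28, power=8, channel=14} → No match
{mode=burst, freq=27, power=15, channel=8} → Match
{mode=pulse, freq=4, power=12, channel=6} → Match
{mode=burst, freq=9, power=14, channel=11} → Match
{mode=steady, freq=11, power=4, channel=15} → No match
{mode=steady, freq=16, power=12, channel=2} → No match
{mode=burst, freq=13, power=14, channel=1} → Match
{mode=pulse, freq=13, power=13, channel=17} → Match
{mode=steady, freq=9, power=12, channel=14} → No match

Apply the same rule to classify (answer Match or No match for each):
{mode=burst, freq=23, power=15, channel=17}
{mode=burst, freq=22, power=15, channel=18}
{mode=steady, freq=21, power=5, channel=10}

Match, Match, No match

The common property of the 'Match' items is: mode is pulse OR power ≥ 13. No 'No match' item has it.
{mode=burst, freq=23, power=15, channel=17} → mode is burst, power = 15 → Match.
{mode=burst, freq=22, power=15, channel=18} → mode is burst, power = 15 → Match.
{mode=steady, freq=21, power=5, channel=10} → mode is steady, power = 5 → No match.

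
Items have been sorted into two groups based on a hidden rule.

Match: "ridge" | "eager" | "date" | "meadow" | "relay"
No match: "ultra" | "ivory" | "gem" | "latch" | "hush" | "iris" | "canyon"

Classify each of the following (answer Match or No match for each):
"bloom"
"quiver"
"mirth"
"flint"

The rule appears to be: length ≥ 4 AND contains 'e'.
"bloom" → length 5, no 'e' → No match.
"quiver" → length 6, has 'e' → Match.
"mirth" → length 5, no 'e' → No match.
"flint" → length 5, no 'e' → No match.

No match, Match, No match, No match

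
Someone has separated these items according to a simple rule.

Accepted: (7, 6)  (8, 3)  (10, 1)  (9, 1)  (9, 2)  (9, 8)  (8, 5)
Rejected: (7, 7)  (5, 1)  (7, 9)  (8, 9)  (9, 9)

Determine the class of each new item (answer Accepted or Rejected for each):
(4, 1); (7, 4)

The distinguishing property — first > second AND sum ≥ 10 — holds for all the 'Accepted' cases and none of the 'Rejected' cases.
Rejected: (4, 1), since 4 > 1, 4+1 = 5.
Accepted: (7, 4), since 7 > 4, 7+4 = 11.

Rejected, Accepted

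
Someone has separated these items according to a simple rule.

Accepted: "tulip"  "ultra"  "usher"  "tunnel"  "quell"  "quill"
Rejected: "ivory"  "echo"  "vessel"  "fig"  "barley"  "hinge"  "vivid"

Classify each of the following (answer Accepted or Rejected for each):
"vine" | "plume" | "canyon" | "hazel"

The distinguishing property — contains 'u' — holds for all the 'Accepted' cases and none of the 'Rejected' cases.
"vine": Rejected (no 'u').
"plume": Accepted (has 'u').
"canyon": Rejected (no 'u').
"hazel": Rejected (no 'u').

Rejected, Accepted, Rejected, Rejected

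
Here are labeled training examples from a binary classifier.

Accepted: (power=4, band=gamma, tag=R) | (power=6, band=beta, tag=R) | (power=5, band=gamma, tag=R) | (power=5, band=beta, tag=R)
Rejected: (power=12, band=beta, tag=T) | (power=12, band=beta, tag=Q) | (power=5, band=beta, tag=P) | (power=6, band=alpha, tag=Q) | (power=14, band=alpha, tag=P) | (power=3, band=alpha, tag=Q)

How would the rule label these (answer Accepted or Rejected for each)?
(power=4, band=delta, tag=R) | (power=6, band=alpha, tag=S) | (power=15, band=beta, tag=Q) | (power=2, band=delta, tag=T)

Accepted, Rejected, Rejected, Rejected

Comparing the two groups points to one rule — tag is R.
(power=4, band=delta, tag=R): tag is R, has this property → Accepted.
(power=6, band=alpha, tag=S): tag is S, lacks this property → Rejected.
(power=15, band=beta, tag=Q): tag is Q, lacks this property → Rejected.
(power=2, band=delta, tag=T): tag is T, lacks this property → Rejected.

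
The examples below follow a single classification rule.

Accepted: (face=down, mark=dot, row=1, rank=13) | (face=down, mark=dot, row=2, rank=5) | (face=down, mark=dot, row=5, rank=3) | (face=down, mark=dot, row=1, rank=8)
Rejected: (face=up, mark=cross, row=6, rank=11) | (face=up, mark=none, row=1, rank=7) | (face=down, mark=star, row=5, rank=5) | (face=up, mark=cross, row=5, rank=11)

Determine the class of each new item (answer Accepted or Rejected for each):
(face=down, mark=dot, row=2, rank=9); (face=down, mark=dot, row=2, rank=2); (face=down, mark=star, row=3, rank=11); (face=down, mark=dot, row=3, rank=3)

The classifier is using: mark is dot.
(face=down, mark=dot, row=2, rank=9) → mark is dot → Accepted. (face=down, mark=dot, row=2, rank=2) → mark is dot → Accepted. (face=down, mark=star, row=3, rank=11) → mark is star → Rejected. (face=down, mark=dot, row=3, rank=3) → mark is dot → Accepted.

Accepted, Accepted, Rejected, Accepted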